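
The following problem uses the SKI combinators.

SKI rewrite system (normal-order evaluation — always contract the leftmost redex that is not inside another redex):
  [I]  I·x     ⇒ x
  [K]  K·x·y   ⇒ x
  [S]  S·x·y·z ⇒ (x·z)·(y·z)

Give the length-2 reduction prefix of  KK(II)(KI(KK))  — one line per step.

Answer: after 2 steps: KI

Derivation:
  start: KK(II)(KI(KK))
  step 1: K(KI(KK))
  step 2: KI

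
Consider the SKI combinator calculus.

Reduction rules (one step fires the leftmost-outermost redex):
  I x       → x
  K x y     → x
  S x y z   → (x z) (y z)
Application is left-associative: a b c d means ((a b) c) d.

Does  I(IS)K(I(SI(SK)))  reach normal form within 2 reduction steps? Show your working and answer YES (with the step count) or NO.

  start: I(IS)K(I(SI(SK)))
  →1  ISK(I(SI(SK)))
  →2  SK(I(SI(SK)))

Answer: NO — after 2 steps the term is SK(I(SI(SK))), not yet normal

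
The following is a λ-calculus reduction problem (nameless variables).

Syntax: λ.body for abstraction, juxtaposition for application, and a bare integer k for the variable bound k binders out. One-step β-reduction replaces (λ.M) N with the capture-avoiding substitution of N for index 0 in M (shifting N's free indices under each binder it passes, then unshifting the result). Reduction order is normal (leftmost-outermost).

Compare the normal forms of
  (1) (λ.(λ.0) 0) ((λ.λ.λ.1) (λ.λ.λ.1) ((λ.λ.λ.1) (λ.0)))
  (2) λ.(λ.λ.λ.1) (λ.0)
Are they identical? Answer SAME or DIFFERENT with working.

Answer: SAME — A ⇓ λ.λ.λ.1, B ⇓ λ.λ.λ.1

Reduction:
Term A:
  start: (λ.(λ.0) 0) ((λ.λ.λ.1) (λ.λ.λ.1) ((λ.λ.λ.1) (λ.0)))
  step 1: (λ.0) ((λ.λ.λ.1) (λ.λ.λ.1) ((λ.λ.λ.1) (λ.0)))
  step 2: (λ.λ.λ.1) (λ.λ.λ.1) ((λ.λ.λ.1) (λ.0))
  step 3: (λ.λ.1) ((λ.λ.λ.1) (λ.0))
  step 4: λ.(λ.λ.λ.1) (λ.0)
  step 5: λ.λ.λ.1

Term B:
  start: λ.(λ.λ.λ.1) (λ.0)
  step 1: λ.λ.λ.1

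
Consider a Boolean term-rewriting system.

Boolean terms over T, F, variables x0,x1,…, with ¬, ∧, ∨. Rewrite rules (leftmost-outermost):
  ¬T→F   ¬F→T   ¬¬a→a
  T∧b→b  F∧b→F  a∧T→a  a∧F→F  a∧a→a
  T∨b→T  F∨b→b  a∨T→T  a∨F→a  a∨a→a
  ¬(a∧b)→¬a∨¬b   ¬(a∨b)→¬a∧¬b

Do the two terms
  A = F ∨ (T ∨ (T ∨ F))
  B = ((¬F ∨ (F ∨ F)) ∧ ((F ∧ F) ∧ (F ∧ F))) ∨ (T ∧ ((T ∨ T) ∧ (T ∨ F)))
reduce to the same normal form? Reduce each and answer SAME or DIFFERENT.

Answer: SAME — A ⇓ T, B ⇓ T

Working:
Term A:
  start: F ∨ (T ∨ (T ∨ F))
  [1] T ∨ (T ∨ F)
  [2] T

Term B:
  start: ((¬F ∨ (F ∨ F)) ∧ ((F ∧ F) ∧ (F ∧ F))) ∨ (T ∧ ((T ∨ T) ∧ (T ∨ F)))
  [1] ((T ∨ (F ∨ F)) ∧ ((F ∧ F) ∧ (F ∧ F))) ∨ (T ∧ ((T ∨ T) ∧ (T ∨ F)))
  [2] (T ∧ ((F ∧ F) ∧ (F ∧ F))) ∨ (T ∧ ((T ∨ T) ∧ (T ∨ F)))
  [3] ((F ∧ F) ∧ (F ∧ F)) ∨ (T ∧ ((T ∨ T) ∧ (T ∨ F)))
  [4] (F ∧ F) ∨ (T ∧ ((T ∨ T) ∧ (T ∨ F)))
  [5] F ∨ (T ∧ ((T ∨ T) ∧ (T ∨ F)))
  [6] T ∧ ((T ∨ T) ∧ (T ∨ F))
  [7] (T ∨ T) ∧ (T ∨ F)
  [8] T ∧ (T ∨ F)
  [9] T ∨ F
  [10] T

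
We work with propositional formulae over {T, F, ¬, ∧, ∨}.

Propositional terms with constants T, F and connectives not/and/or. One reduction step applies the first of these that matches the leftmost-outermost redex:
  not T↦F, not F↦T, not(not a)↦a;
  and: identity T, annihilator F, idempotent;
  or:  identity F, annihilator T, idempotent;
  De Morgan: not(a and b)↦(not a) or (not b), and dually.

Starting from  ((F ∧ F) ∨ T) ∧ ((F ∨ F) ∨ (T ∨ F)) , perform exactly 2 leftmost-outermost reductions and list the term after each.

Answer: after 2 steps: (F ∨ F) ∨ (T ∨ F)

Derivation:
  start: ((F ∧ F) ∨ T) ∧ ((F ∨ F) ∨ (T ∨ F))
  [1] T ∧ ((F ∨ F) ∨ (T ∨ F))
  [2] (F ∨ F) ∨ (T ∨ F)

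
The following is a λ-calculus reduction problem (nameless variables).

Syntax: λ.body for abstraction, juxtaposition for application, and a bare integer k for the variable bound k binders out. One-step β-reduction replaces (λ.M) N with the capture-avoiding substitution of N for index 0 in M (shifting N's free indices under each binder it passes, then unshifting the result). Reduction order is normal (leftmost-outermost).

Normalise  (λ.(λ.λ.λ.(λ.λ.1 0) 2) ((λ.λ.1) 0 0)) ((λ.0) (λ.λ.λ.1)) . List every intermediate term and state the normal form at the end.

Answer: normal form = λ.λ.λ.λ.λ.1  (in 7 steps)

Working:
  start: (λ.(λ.λ.λ.(λ.λ.1 0) 2) ((λ.λ.1) 0 0)) ((λ.0) (λ.λ.λ.1))
  →1  (λ.λ.λ.(λ.λ.1 0) 2) ((λ.λ.1) ((λ.0) (λ.λ.λ.1)) ((λ.0) (λ.λ.λ.1)))
  →2  λ.λ.(λ.λ.1 0) ((λ.λ.1) ((λ.0) (λ.λ.λ.1)) ((λ.0) (λ.λ.λ.1)))
  →3  λ.λ.λ.(λ.λ.1) ((λ.0) (λ.λ.λ.1)) ((λ.0) (λ.λ.λ.1)) 0
  →4  λ.λ.λ.(λ.(λ.0) (λ.λ.λ.1)) ((λ.0) (λ.λ.λ.1)) 0
  →5  λ.λ.λ.(λ.0) (λ.λ.λ.1) 0
  →6  λ.λ.λ.(λ.λ.λ.1) 0
  →7  λ.λ.λ.λ.λ.1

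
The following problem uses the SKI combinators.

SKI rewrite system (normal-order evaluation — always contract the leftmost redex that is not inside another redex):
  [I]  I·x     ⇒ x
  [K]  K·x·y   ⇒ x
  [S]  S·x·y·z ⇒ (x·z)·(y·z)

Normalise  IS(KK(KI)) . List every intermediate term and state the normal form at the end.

  start: IS(KK(KI))
  step 1: S(KK(KI))
  step 2: SK

Answer: normal form = SK  (in 2 steps)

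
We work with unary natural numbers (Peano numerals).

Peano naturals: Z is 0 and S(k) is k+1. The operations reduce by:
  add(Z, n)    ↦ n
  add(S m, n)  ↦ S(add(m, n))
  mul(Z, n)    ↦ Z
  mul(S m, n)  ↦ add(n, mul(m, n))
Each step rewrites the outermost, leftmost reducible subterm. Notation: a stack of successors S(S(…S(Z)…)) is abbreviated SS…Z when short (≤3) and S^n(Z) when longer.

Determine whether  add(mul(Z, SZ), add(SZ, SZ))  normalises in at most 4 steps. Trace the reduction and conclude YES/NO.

  start: add(mul(Z, SZ), add(SZ, SZ))
  step 1: add(Z, add(SZ, SZ))
  step 2: add(SZ, SZ)
  step 3: S(add(Z, SZ))
  step 4: SSZ

Answer: YES — reaches normal form SSZ in 4 ≤ 4 steps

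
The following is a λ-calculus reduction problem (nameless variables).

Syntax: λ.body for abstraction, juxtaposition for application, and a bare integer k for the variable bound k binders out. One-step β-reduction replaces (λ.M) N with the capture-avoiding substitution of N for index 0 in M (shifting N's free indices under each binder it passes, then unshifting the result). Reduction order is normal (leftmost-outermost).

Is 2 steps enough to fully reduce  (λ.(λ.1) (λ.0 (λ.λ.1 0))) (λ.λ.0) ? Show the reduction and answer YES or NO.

Answer: YES — reaches normal form λ.λ.0 in 2 ≤ 2 steps

Derivation:
  start: (λ.(λ.1) (λ.0 (λ.λ.1 0))) (λ.λ.0)
  step 1: (λ.λ.λ.0) (λ.0 (λ.λ.1 0))
  step 2: λ.λ.0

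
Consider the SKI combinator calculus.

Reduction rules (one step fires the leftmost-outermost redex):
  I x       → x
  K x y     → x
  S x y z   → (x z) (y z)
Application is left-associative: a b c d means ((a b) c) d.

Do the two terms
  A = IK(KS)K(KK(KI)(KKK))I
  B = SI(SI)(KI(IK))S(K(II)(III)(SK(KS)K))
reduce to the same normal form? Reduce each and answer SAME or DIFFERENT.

Term A:
  start: IK(KS)K(KK(KI)(KKK))I
  [1] K(KS)K(KK(KI)(KKK))I
  [2] KS(KK(KI)(KKK))I
  [3] SI

Term B:
  start: SI(SI)(KI(IK))S(K(II)(III)(SK(KS)K))
  [1] I(KI(IK))(SI(KI(IK)))S(K(II)(III)(SK(KS)K))
  [2] KI(IK)(SI(KI(IK)))S(K(II)(III)(SK(KS)K))
  [3] I(SI(KI(IK)))S(K(II)(III)(SK(KS)K))
  [4] SI(KI(IK))S(K(II)(III)(SK(KS)K))
  [5] IS(KI(IK)S)(K(II)(III)(SK(KS)K))
  [6] S(KI(IK)S)(K(II)(III)(SK(KS)K))
  [7] S(IS)(K(II)(III)(SK(KS)K))
  [8] SS(K(II)(III)(SK(KS)K))
  [9] SS(II(SK(KS)K))
  [10] SS(I(SK(KS)K))
  [11] SS(SK(KS)K)
  [12] SS(KK(KSK))
  [13] SSK

Answer: DIFFERENT — A ⇓ SI, B ⇓ SSK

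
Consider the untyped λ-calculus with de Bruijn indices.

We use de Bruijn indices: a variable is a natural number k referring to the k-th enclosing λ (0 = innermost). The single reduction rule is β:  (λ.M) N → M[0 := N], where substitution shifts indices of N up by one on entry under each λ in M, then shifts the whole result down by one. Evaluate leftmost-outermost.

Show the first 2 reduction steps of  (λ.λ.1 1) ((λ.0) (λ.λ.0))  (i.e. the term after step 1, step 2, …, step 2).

Answer: after 2 steps: λ.(λ.λ.0) ((λ.0) (λ.λ.0))

Derivation:
  start: (λ.λ.1 1) ((λ.0) (λ.λ.0))
  →1  λ.(λ.0) (λ.λ.0) ((λ.0) (λ.λ.0))
  →2  λ.(λ.λ.0) ((λ.0) (λ.λ.0))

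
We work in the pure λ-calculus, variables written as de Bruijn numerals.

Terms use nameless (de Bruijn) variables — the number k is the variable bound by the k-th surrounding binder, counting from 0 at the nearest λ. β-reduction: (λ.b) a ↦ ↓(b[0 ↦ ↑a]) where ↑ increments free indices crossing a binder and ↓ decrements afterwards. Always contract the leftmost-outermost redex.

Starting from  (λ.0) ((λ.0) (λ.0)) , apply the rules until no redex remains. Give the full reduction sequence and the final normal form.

Answer: normal form = λ.0  (in 2 steps)

Reduction:
  start: (λ.0) ((λ.0) (λ.0))
  →1  (λ.0) (λ.0)
  →2  λ.0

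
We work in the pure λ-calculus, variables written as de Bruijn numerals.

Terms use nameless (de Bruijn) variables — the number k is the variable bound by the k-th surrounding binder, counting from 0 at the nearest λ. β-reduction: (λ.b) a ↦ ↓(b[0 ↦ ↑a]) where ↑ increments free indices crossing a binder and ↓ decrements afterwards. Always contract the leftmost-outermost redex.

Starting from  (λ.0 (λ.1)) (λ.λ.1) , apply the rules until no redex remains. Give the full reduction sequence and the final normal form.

  start: (λ.0 (λ.1)) (λ.λ.1)
  [1] (λ.λ.1) (λ.λ.λ.1)
  [2] λ.λ.λ.λ.1

Answer: normal form = λ.λ.λ.λ.1  (in 2 steps)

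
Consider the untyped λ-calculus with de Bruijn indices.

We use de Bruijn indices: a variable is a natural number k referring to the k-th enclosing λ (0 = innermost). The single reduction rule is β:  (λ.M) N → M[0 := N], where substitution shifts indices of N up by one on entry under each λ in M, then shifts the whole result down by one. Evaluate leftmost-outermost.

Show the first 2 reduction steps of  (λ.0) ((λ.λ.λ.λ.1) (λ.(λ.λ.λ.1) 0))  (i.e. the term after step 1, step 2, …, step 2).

Answer: after 2 steps: λ.λ.λ.1

Derivation:
  start: (λ.0) ((λ.λ.λ.λ.1) (λ.(λ.λ.λ.1) 0))
  →1  (λ.λ.λ.λ.1) (λ.(λ.λ.λ.1) 0)
  →2  λ.λ.λ.1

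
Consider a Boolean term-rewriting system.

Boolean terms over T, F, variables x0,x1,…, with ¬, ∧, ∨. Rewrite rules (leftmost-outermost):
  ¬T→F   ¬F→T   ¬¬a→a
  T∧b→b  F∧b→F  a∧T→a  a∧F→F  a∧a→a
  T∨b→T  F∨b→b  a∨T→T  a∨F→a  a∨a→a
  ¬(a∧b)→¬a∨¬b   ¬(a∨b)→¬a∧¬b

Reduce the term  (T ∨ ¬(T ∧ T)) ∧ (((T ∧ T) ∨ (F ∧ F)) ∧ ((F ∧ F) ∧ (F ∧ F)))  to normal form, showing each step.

Answer: normal form = F  (in 7 steps)

Reduction:
  start: (T ∨ ¬(T ∧ T)) ∧ (((T ∧ T) ∨ (F ∧ F)) ∧ ((F ∧ F) ∧ (F ∧ F)))
  →1  T ∧ (((T ∧ T) ∨ (F ∧ F)) ∧ ((F ∧ F) ∧ (F ∧ F)))
  →2  ((T ∧ T) ∨ (F ∧ F)) ∧ ((F ∧ F) ∧ (F ∧ F))
  →3  (T ∨ (F ∧ F)) ∧ ((F ∧ F) ∧ (F ∧ F))
  →4  T ∧ ((F ∧ F) ∧ (F ∧ F))
  →5  (F ∧ F) ∧ (F ∧ F)
  →6  F ∧ F
  →7  F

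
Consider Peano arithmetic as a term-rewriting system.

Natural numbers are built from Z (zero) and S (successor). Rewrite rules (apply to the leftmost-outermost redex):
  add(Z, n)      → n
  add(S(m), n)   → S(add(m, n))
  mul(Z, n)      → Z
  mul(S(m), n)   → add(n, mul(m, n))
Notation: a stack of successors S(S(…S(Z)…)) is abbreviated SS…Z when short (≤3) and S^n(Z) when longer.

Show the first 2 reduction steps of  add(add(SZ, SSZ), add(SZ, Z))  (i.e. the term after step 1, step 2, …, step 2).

Answer: after 2 steps: S(add(add(Z, SSZ), add(SZ, Z)))

Working:
  start: add(add(SZ, SSZ), add(SZ, Z))
  [1] add(S(add(Z, SSZ)), add(SZ, Z))
  [2] S(add(add(Z, SSZ), add(SZ, Z)))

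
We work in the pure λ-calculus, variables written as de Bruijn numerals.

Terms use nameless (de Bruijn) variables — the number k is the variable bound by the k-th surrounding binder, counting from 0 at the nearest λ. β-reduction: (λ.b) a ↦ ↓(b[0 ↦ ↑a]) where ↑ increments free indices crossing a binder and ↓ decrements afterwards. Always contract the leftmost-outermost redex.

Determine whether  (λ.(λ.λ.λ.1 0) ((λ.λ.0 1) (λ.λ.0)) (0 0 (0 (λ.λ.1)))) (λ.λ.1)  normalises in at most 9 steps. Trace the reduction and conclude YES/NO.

  start: (λ.(λ.λ.λ.1 0) ((λ.λ.0 1) (λ.λ.0)) (0 0 (0 (λ.λ.1)))) (λ.λ.1)
  →1  (λ.λ.λ.1 0) ((λ.λ.0 1) (λ.λ.0)) ((λ.λ.1) (λ.λ.1) ((λ.λ.1) (λ.λ.1)))
  →2  (λ.λ.1 0) ((λ.λ.1) (λ.λ.1) ((λ.λ.1) (λ.λ.1)))
  →3  λ.(λ.λ.1) (λ.λ.1) ((λ.λ.1) (λ.λ.1)) 0
  →4  λ.(λ.λ.λ.1) ((λ.λ.1) (λ.λ.1)) 0
  →5  λ.(λ.λ.1) 0
  →6  λ.λ.1

Answer: YES — reaches normal form λ.λ.1 in 6 ≤ 9 steps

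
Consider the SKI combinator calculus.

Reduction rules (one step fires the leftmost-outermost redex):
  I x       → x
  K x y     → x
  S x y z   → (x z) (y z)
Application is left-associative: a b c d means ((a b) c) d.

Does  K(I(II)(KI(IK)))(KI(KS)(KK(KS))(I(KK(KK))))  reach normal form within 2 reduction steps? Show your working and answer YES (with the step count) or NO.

Answer: NO — after 2 steps the term is II(KI(IK)), not yet normal

Working:
  start: K(I(II)(KI(IK)))(KI(KS)(KK(KS))(I(KK(KK))))
  →1  I(II)(KI(IK))
  →2  II(KI(IK))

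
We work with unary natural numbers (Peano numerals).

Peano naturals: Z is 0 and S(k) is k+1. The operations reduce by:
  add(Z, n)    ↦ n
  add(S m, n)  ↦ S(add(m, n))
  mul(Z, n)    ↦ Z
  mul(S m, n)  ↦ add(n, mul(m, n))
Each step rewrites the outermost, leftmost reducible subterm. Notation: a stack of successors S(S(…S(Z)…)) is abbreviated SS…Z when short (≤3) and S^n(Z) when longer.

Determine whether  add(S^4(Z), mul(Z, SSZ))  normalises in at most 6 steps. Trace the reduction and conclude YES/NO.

  start: add(S^4(Z), mul(Z, SSZ))
  step 1: S(add(SSSZ, mul(Z, SSZ)))
  step 2: S(S(add(SSZ, mul(Z, SSZ))))
  step 3: S(S(S(add(SZ, mul(Z, SSZ)))))
  step 4: S(S(S(S(add(Z, mul(Z, SSZ))))))
  step 5: S(S(S(S(mul(Z, SSZ)))))
  step 6: S^4(Z)

Answer: YES — reaches normal form S^4(Z) in 6 ≤ 6 steps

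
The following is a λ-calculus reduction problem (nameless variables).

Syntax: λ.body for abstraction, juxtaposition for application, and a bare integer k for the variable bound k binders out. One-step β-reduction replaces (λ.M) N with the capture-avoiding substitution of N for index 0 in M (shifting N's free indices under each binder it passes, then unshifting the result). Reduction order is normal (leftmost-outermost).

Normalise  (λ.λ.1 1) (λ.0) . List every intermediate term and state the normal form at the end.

  start: (λ.λ.1 1) (λ.0)
  →1  λ.(λ.0) (λ.0)
  →2  λ.λ.0

Answer: normal form = λ.λ.0  (in 2 steps)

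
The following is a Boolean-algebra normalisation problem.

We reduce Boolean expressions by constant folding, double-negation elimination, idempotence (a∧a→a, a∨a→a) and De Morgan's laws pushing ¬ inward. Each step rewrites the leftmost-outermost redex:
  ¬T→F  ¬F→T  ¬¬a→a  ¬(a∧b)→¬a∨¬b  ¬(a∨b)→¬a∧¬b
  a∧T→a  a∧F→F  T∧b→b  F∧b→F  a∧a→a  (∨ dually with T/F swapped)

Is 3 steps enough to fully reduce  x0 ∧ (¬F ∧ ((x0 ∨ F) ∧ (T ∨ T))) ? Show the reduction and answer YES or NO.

Answer: NO — after 3 steps the term is x0 ∧ (x0 ∧ (T ∨ T)), not yet normal

Derivation:
  start: x0 ∧ (¬F ∧ ((x0 ∨ F) ∧ (T ∨ T)))
  step 1: x0 ∧ (T ∧ ((x0 ∨ F) ∧ (T ∨ T)))
  step 2: x0 ∧ ((x0 ∨ F) ∧ (T ∨ T))
  step 3: x0 ∧ (x0 ∧ (T ∨ T))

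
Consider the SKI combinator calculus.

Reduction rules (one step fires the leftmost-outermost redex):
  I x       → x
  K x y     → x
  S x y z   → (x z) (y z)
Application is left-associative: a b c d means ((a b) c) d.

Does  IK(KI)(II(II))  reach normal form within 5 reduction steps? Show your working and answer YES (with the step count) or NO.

Answer: YES — reaches normal form KI in 2 ≤ 5 steps

Reduction:
  start: IK(KI)(II(II))
  [1] K(KI)(II(II))
  [2] KI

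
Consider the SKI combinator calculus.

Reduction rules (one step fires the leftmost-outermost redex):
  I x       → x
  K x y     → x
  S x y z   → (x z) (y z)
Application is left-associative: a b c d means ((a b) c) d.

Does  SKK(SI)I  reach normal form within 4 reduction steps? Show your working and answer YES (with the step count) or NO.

  start: SKK(SI)I
  [1] K(SI)(K(SI))I
  [2] SII

Answer: YES — reaches normal form SII in 2 ≤ 4 steps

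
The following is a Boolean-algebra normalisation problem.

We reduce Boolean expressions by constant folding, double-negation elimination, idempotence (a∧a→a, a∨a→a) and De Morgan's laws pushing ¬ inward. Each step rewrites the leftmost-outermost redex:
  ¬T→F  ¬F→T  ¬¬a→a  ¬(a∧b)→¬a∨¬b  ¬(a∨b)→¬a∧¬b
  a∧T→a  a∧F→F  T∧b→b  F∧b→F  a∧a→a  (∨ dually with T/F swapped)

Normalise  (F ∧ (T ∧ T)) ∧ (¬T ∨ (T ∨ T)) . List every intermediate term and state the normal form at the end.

  start: (F ∧ (T ∧ T)) ∧ (¬T ∨ (T ∨ T))
  step 1: F ∧ (¬T ∨ (T ∨ T))
  step 2: F

Answer: normal form = F  (in 2 steps)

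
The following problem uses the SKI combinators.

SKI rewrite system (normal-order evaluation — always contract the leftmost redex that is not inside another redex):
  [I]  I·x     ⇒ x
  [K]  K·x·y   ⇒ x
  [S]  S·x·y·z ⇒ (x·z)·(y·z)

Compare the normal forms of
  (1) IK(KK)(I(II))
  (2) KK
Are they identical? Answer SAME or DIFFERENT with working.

Term A:
  start: IK(KK)(I(II))
  →1  K(KK)(I(II))
  →2  KK

Term B:
  start: KK

Answer: SAME — A ⇓ KK, B ⇓ KK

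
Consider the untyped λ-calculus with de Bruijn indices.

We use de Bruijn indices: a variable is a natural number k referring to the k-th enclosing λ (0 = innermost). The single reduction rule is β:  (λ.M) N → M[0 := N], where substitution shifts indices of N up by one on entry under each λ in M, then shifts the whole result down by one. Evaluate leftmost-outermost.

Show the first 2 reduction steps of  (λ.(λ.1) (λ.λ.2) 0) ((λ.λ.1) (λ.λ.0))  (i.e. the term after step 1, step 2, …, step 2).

  start: (λ.(λ.1) (λ.λ.2) 0) ((λ.λ.1) (λ.λ.0))
  step 1: (λ.(λ.λ.1) (λ.λ.0)) (λ.λ.(λ.λ.1) (λ.λ.0)) ((λ.λ.1) (λ.λ.0))
  step 2: (λ.λ.1) (λ.λ.0) ((λ.λ.1) (λ.λ.0))

Answer: after 2 steps: (λ.λ.1) (λ.λ.0) ((λ.λ.1) (λ.λ.0))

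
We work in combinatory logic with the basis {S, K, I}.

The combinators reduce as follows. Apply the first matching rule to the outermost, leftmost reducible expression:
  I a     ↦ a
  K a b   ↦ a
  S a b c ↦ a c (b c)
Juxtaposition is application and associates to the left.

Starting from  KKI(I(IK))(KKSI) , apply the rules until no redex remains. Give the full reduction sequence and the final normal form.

  start: KKI(I(IK))(KKSI)
  →1  K(I(IK))(KKSI)
  →2  I(IK)
  →3  IK
  →4  K

Answer: normal form = K  (in 4 steps)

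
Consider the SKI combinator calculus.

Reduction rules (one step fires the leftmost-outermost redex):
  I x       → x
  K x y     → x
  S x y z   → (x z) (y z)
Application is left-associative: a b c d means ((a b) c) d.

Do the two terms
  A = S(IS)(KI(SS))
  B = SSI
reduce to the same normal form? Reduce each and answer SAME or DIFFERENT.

Answer: SAME — A ⇓ SSI, B ⇓ SSI

Working:
Term A:
  start: S(IS)(KI(SS))
  →1  SS(KI(SS))
  →2  SSI

Term B:
  start: SSI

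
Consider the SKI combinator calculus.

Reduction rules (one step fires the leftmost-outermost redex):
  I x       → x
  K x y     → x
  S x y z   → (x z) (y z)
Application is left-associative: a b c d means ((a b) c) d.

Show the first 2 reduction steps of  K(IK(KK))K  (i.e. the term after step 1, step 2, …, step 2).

Answer: after 2 steps: K(KK)

Reduction:
  start: K(IK(KK))K
  [1] IK(KK)
  [2] K(KK)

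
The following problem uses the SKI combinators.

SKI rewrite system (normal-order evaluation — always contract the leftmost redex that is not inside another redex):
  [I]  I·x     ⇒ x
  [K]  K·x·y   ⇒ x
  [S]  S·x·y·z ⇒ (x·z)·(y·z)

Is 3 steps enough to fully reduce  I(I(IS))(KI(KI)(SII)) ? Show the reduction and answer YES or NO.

Answer: NO — after 3 steps the term is S(KI(KI)(SII)), not yet normal

Working:
  start: I(I(IS))(KI(KI)(SII))
  [1] I(IS)(KI(KI)(SII))
  [2] IS(KI(KI)(SII))
  [3] S(KI(KI)(SII))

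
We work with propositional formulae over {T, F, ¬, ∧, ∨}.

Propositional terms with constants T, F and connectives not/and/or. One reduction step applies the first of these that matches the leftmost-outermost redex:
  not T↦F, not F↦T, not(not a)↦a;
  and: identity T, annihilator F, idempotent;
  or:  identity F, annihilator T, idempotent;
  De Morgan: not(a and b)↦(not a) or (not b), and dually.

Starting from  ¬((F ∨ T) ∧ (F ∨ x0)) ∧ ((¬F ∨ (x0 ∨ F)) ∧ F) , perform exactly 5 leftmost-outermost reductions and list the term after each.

  start: ¬((F ∨ T) ∧ (F ∨ x0)) ∧ ((¬F ∨ (x0 ∨ F)) ∧ F)
  →1  (¬(F ∨ T) ∨ ¬(F ∨ x0)) ∧ ((¬F ∨ (x0 ∨ F)) ∧ F)
  →2  ((¬F ∧ ¬T) ∨ ¬(F ∨ x0)) ∧ ((¬F ∨ (x0 ∨ F)) ∧ F)
  →3  ((T ∧ ¬T) ∨ ¬(F ∨ x0)) ∧ ((¬F ∨ (x0 ∨ F)) ∧ F)
  →4  (¬T ∨ ¬(F ∨ x0)) ∧ ((¬F ∨ (x0 ∨ F)) ∧ F)
  →5  (F ∨ ¬(F ∨ x0)) ∧ ((¬F ∨ (x0 ∨ F)) ∧ F)

Answer: after 5 steps: (F ∨ ¬(F ∨ x0)) ∧ ((¬F ∨ (x0 ∨ F)) ∧ F)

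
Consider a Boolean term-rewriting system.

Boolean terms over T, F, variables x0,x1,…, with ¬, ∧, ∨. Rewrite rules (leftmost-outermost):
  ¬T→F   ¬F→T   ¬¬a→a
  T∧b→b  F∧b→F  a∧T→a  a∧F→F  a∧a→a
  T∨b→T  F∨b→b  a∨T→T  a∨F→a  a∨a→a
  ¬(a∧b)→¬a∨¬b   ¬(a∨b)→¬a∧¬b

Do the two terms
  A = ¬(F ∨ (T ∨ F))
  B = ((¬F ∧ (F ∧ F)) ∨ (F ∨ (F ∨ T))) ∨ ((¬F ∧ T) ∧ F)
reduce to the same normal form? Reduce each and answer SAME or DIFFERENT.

Term A:
  start: ¬(F ∨ (T ∨ F))
  →1  ¬F ∧ ¬(T ∨ F)
  →2  T ∧ ¬(T ∨ F)
  →3  ¬(T ∨ F)
  →4  ¬T ∧ ¬F
  →5  F ∧ ¬F
  →6  F

Term B:
  start: ((¬F ∧ (F ∧ F)) ∨ (F ∨ (F ∨ T))) ∨ ((¬F ∧ T) ∧ F)
  →1  ((T ∧ (F ∧ F)) ∨ (F ∨ (F ∨ T))) ∨ ((¬F ∧ T) ∧ F)
  →2  ((F ∧ F) ∨ (F ∨ (F ∨ T))) ∨ ((¬F ∧ T) ∧ F)
  →3  (F ∨ (F ∨ (F ∨ T))) ∨ ((¬F ∧ T) ∧ F)
  →4  (F ∨ (F ∨ T)) ∨ ((¬F ∧ T) ∧ F)
  →5  (F ∨ T) ∨ ((¬F ∧ T) ∧ F)
  →6  T ∨ ((¬F ∧ T) ∧ F)
  →7  T

Answer: DIFFERENT — A ⇓ F, B ⇓ T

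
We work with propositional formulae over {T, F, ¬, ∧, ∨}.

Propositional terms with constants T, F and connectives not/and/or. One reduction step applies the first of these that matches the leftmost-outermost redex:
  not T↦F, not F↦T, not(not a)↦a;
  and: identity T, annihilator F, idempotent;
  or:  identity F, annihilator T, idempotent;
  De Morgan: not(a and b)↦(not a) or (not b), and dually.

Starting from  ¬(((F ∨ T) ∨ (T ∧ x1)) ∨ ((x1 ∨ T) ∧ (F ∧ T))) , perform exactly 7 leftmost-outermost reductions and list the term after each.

  start: ¬(((F ∨ T) ∨ (T ∧ x1)) ∨ ((x1 ∨ T) ∧ (F ∧ T)))
  [1] ¬((F ∨ T) ∨ (T ∧ x1)) ∧ ¬((x1 ∨ T) ∧ (F ∧ T))
  [2] (¬(F ∨ T) ∧ ¬(T ∧ x1)) ∧ ¬((x1 ∨ T) ∧ (F ∧ T))
  [3] ((¬F ∧ ¬T) ∧ ¬(T ∧ x1)) ∧ ¬((x1 ∨ T) ∧ (F ∧ T))
  [4] ((T ∧ ¬T) ∧ ¬(T ∧ x1)) ∧ ¬((x1 ∨ T) ∧ (F ∧ T))
  [5] (¬T ∧ ¬(T ∧ x1)) ∧ ¬((x1 ∨ T) ∧ (F ∧ T))
  [6] (F ∧ ¬(T ∧ x1)) ∧ ¬((x1 ∨ T) ∧ (F ∧ T))
  [7] F ∧ ¬((x1 ∨ T) ∧ (F ∧ T))

Answer: after 7 steps: F ∧ ¬((x1 ∨ T) ∧ (F ∧ T))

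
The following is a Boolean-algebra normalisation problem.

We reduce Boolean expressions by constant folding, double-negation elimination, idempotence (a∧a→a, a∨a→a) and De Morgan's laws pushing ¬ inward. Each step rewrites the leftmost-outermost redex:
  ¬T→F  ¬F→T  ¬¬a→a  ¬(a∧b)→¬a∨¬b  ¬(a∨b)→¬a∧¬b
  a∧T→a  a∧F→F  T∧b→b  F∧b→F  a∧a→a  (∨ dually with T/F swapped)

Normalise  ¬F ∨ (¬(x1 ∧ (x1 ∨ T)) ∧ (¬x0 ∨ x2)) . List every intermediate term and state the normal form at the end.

Answer: normal form = T  (in 2 steps)

Working:
  start: ¬F ∨ (¬(x1 ∧ (x1 ∨ T)) ∧ (¬x0 ∨ x2))
  [1] T ∨ (¬(x1 ∧ (x1 ∨ T)) ∧ (¬x0 ∨ x2))
  [2] T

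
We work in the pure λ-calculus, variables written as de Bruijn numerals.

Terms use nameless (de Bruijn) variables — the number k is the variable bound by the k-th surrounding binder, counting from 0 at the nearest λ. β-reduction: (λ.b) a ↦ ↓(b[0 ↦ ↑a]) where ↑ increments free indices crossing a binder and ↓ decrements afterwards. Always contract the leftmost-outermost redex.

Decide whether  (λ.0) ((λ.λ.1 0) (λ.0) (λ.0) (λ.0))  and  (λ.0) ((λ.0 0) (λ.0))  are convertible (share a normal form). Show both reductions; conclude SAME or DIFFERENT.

Answer: SAME — A ⇓ λ.0, B ⇓ λ.0

Derivation:
Term A:
  start: (λ.0) ((λ.λ.1 0) (λ.0) (λ.0) (λ.0))
  →1  (λ.λ.1 0) (λ.0) (λ.0) (λ.0)
  →2  (λ.(λ.0) 0) (λ.0) (λ.0)
  →3  (λ.0) (λ.0) (λ.0)
  →4  (λ.0) (λ.0)
  →5  λ.0

Term B:
  start: (λ.0) ((λ.0 0) (λ.0))
  →1  (λ.0 0) (λ.0)
  →2  (λ.0) (λ.0)
  →3  λ.0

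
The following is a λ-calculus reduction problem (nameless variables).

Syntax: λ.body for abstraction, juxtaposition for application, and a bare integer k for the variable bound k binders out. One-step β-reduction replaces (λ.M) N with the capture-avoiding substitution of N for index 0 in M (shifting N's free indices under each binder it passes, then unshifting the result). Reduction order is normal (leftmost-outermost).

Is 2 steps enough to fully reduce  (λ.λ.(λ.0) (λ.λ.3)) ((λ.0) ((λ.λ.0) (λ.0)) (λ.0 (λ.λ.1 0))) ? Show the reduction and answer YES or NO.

Answer: NO — after 2 steps the term is λ.λ.λ.(λ.0) ((λ.λ.0) (λ.0)) (λ.0 (λ.λ.1 0)), not yet normal

Reduction:
  start: (λ.λ.(λ.0) (λ.λ.3)) ((λ.0) ((λ.λ.0) (λ.0)) (λ.0 (λ.λ.1 0)))
  [1] λ.(λ.0) (λ.λ.(λ.0) ((λ.λ.0) (λ.0)) (λ.0 (λ.λ.1 0)))
  [2] λ.λ.λ.(λ.0) ((λ.λ.0) (λ.0)) (λ.0 (λ.λ.1 0))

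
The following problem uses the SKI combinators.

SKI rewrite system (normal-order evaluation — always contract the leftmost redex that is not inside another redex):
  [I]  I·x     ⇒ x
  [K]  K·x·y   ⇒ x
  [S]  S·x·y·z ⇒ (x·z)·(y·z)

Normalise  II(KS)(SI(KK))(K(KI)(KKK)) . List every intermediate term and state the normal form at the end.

Answer: normal form = S(KI)  (in 4 steps)

Reduction:
  start: II(KS)(SI(KK))(K(KI)(KKK))
  step 1: I(KS)(SI(KK))(K(KI)(KKK))
  step 2: KS(SI(KK))(K(KI)(KKK))
  step 3: S(K(KI)(KKK))
  step 4: S(KI)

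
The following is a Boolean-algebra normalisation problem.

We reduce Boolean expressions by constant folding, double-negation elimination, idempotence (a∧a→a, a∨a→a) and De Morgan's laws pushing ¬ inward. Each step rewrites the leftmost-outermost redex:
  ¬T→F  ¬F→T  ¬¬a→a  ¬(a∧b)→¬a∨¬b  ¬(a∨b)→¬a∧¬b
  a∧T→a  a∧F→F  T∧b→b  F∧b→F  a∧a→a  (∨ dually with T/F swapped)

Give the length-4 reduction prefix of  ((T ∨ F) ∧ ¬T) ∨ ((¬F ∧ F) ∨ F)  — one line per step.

Answer: after 4 steps: (¬F ∧ F) ∨ F

Reduction:
  start: ((T ∨ F) ∧ ¬T) ∨ ((¬F ∧ F) ∨ F)
  [1] (T ∧ ¬T) ∨ ((¬F ∧ F) ∨ F)
  [2] ¬T ∨ ((¬F ∧ F) ∨ F)
  [3] F ∨ ((¬F ∧ F) ∨ F)
  [4] (¬F ∧ F) ∨ F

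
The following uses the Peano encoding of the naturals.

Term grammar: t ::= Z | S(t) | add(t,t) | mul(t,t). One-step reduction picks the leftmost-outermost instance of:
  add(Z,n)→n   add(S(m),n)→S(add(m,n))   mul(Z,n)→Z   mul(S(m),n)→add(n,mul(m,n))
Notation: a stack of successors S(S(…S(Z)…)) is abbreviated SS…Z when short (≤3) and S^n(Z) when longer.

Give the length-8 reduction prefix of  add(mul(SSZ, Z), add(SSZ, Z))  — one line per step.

Answer: after 8 steps: S(S(add(Z, Z)))

Reduction:
  start: add(mul(SSZ, Z), add(SSZ, Z))
  [1] add(add(Z, mul(SZ, Z)), add(SSZ, Z))
  [2] add(mul(SZ, Z), add(SSZ, Z))
  [3] add(add(Z, mul(Z, Z)), add(SSZ, Z))
  [4] add(mul(Z, Z), add(SSZ, Z))
  [5] add(Z, add(SSZ, Z))
  [6] add(SSZ, Z)
  [7] S(add(SZ, Z))
  [8] S(S(add(Z, Z)))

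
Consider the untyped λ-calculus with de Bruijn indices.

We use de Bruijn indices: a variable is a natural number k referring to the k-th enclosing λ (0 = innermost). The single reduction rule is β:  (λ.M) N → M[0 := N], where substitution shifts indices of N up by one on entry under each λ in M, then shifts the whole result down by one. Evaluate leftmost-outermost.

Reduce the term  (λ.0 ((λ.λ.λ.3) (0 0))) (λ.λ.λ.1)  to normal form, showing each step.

Answer: normal form = λ.λ.1  (in 2 steps)

Derivation:
  start: (λ.0 ((λ.λ.λ.3) (0 0))) (λ.λ.λ.1)
  [1] (λ.λ.λ.1) ((λ.λ.λ.λ.λ.λ.1) ((λ.λ.λ.1) (λ.λ.λ.1)))
  [2] λ.λ.1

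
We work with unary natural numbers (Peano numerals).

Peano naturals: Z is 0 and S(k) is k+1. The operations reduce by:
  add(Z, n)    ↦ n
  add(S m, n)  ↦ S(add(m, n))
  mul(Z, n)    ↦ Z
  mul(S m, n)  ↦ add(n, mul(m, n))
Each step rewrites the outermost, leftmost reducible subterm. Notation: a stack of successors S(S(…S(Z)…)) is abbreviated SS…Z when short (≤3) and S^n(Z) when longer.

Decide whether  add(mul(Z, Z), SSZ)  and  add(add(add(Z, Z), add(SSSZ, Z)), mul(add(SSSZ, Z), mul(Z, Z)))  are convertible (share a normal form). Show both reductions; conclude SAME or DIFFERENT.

Answer: DIFFERENT — A ⇓ SSZ, B ⇓ SSSZ

Derivation:
Term A:
  start: add(mul(Z, Z), SSZ)
  step 1: add(Z, SSZ)
  step 2: SSZ

Term B:
  start: add(add(add(Z, Z), add(SSSZ, Z)), mul(add(SSSZ, Z), mul(Z, Z)))
  step 1: add(add(Z, add(SSSZ, Z)), mul(add(SSSZ, Z), mul(Z, Z)))
  step 2: add(add(SSSZ, Z), mul(add(SSSZ, Z), mul(Z, Z)))
  step 3: add(S(add(SSZ, Z)), mul(add(SSSZ, Z), mul(Z, Z)))
  step 4: S(add(add(SSZ, Z), mul(add(SSSZ, Z), mul(Z, Z))))
  step 5: S(add(S(add(SZ, Z)), mul(add(SSSZ, Z), mul(Z, Z))))
  step 6: S(S(add(add(SZ, Z), mul(add(SSSZ, Z), mul(Z, Z)))))
  step 7: S(S(add(S(add(Z, Z)), mul(add(SSSZ, Z), mul(Z, Z)))))
  step 8: S(S(S(add(add(Z, Z), mul(add(SSSZ, Z), mul(Z, Z))))))
  step 9: S(S(S(add(Z, mul(add(SSSZ, Z), mul(Z, Z))))))
  step 10: S(S(S(mul(add(SSSZ, Z), mul(Z, Z)))))
  step 11: S(S(S(mul(S(add(SSZ, Z)), mul(Z, Z)))))
  step 12: S(S(S(add(mul(Z, Z), mul(add(SSZ, Z), mul(Z, Z))))))
  step 13: S(S(S(add(Z, mul(add(SSZ, Z), mul(Z, Z))))))
  step 14: S(S(S(mul(add(SSZ, Z), mul(Z, Z)))))
  step 15: S(S(S(mul(S(add(SZ, Z)), mul(Z, Z)))))
  step 16: S(S(S(add(mul(Z, Z), mul(add(SZ, Z), mul(Z, Z))))))
  step 17: S(S(S(add(Z, mul(add(SZ, Z), mul(Z, Z))))))
  step 18: S(S(S(mul(add(SZ, Z), mul(Z, Z)))))
  step 19: S(S(S(mul(S(add(Z, Z)), mul(Z, Z)))))
  step 20: S(S(S(add(mul(Z, Z), mul(add(Z, Z), mul(Z, Z))))))
  step 21: S(S(S(add(Z, mul(add(Z, Z), mul(Z, Z))))))
  step 22: S(S(S(mul(add(Z, Z), mul(Z, Z)))))
  step 23: S(S(S(mul(Z, mul(Z, Z)))))
  step 24: SSSZ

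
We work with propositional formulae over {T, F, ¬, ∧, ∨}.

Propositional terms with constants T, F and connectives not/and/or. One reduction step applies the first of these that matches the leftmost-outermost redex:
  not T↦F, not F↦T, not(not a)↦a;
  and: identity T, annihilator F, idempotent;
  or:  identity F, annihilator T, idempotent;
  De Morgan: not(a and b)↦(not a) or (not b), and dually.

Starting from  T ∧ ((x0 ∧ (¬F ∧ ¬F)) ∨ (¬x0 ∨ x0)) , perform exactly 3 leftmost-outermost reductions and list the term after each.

  start: T ∧ ((x0 ∧ (¬F ∧ ¬F)) ∨ (¬x0 ∨ x0))
  →1  (x0 ∧ (¬F ∧ ¬F)) ∨ (¬x0 ∨ x0)
  →2  (x0 ∧ ¬F) ∨ (¬x0 ∨ x0)
  →3  (x0 ∧ T) ∨ (¬x0 ∨ x0)

Answer: after 3 steps: (x0 ∧ T) ∨ (¬x0 ∨ x0)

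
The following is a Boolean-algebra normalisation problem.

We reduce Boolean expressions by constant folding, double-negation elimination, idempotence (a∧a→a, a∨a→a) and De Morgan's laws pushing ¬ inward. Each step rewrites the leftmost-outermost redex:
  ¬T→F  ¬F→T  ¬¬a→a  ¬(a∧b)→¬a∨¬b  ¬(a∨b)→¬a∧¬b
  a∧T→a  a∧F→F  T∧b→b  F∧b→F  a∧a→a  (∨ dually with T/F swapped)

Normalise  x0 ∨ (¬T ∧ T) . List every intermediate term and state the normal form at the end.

Answer: normal form = x0  (in 3 steps)

Reduction:
  start: x0 ∨ (¬T ∧ T)
  step 1: x0 ∨ ¬T
  step 2: x0 ∨ F
  step 3: x0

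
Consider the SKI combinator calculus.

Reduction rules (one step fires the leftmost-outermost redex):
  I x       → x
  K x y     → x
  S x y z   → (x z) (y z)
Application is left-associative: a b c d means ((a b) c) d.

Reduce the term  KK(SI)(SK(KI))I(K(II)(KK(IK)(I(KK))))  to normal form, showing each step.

Answer: normal form = I  (in 6 steps)

Working:
  start: KK(SI)(SK(KI))I(K(II)(KK(IK)(I(KK))))
  [1] K(SK(KI))I(K(II)(KK(IK)(I(KK))))
  [2] SK(KI)(K(II)(KK(IK)(I(KK))))
  [3] K(K(II)(KK(IK)(I(KK))))(KI(K(II)(KK(IK)(I(KK)))))
  [4] K(II)(KK(IK)(I(KK)))
  [5] II
  [6] I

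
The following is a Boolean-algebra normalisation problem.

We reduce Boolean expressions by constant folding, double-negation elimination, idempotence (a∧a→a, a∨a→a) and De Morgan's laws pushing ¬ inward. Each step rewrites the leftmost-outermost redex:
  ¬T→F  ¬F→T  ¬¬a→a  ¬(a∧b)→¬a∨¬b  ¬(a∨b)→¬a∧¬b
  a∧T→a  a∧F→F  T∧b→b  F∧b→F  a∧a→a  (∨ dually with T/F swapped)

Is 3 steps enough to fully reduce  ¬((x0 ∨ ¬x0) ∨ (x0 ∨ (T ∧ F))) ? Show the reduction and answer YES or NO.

  start: ¬((x0 ∨ ¬x0) ∨ (x0 ∨ (T ∧ F)))
  [1] ¬(x0 ∨ ¬x0) ∧ ¬(x0 ∨ (T ∧ F))
  [2] (¬x0 ∧ ¬¬x0) ∧ ¬(x0 ∨ (T ∧ F))
  [3] (¬x0 ∧ x0) ∧ ¬(x0 ∨ (T ∧ F))

Answer: NO — after 3 steps the term is (¬x0 ∧ x0) ∧ ¬(x0 ∨ (T ∧ F)), not yet normal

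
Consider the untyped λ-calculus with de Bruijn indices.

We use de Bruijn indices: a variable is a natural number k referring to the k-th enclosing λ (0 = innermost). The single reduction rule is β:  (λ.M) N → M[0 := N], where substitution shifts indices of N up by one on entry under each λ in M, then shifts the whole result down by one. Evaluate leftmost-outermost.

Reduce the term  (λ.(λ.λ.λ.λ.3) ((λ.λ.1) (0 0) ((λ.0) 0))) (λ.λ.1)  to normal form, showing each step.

Answer: normal form = λ.λ.λ.λ.λ.λ.1  (in 5 steps)

Reduction:
  start: (λ.(λ.λ.λ.λ.3) ((λ.λ.1) (0 0) ((λ.0) 0))) (λ.λ.1)
  [1] (λ.λ.λ.λ.3) ((λ.λ.1) ((λ.λ.1) (λ.λ.1)) ((λ.0) (λ.λ.1)))
  [2] λ.λ.λ.(λ.λ.1) ((λ.λ.1) (λ.λ.1)) ((λ.0) (λ.λ.1))
  [3] λ.λ.λ.(λ.(λ.λ.1) (λ.λ.1)) ((λ.0) (λ.λ.1))
  [4] λ.λ.λ.(λ.λ.1) (λ.λ.1)
  [5] λ.λ.λ.λ.λ.λ.1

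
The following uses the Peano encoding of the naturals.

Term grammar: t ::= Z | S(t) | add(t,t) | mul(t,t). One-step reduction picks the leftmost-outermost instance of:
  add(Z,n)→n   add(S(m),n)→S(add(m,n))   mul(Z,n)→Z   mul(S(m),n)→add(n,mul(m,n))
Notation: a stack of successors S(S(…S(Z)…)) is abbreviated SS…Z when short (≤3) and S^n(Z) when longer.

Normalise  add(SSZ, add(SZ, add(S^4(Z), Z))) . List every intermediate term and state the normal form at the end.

Answer: normal form = S^7(Z)  (in 10 steps)

Derivation:
  start: add(SSZ, add(SZ, add(S^4(Z), Z)))
  step 1: S(add(SZ, add(SZ, add(S^4(Z), Z))))
  step 2: S(S(add(Z, add(SZ, add(S^4(Z), Z)))))
  step 3: S(S(add(SZ, add(S^4(Z), Z))))
  step 4: S(S(S(add(Z, add(S^4(Z), Z)))))
  step 5: S(S(S(add(S^4(Z), Z))))
  step 6: S(S(S(S(add(SSSZ, Z)))))
  step 7: S(S(S(S(S(add(SSZ, Z))))))
  step 8: S(S(S(S(S(S(add(SZ, Z)))))))
  step 9: S(S(S(S(S(S(S(add(Z, Z))))))))
  step 10: S^7(Z)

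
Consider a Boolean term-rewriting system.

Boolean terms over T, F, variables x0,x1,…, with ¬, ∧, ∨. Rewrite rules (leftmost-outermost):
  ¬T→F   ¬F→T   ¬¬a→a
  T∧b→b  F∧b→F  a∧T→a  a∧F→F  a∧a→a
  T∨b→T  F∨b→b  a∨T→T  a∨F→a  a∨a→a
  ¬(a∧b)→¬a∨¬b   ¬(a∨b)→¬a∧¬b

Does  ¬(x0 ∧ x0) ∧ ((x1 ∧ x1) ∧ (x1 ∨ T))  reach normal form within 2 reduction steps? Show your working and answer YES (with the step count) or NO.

  start: ¬(x0 ∧ x0) ∧ ((x1 ∧ x1) ∧ (x1 ∨ T))
  →1  (¬x0 ∨ ¬x0) ∧ ((x1 ∧ x1) ∧ (x1 ∨ T))
  →2  ¬x0 ∧ ((x1 ∧ x1) ∧ (x1 ∨ T))

Answer: NO — after 2 steps the term is ¬x0 ∧ ((x1 ∧ x1) ∧ (x1 ∨ T)), not yet normal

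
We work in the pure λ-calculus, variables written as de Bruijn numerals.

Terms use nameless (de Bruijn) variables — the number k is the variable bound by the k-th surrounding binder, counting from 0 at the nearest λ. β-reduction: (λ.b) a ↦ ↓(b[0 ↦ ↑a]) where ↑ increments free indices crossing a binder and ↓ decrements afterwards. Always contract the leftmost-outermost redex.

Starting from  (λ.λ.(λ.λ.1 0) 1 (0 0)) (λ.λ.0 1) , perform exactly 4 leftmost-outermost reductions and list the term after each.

Answer: after 4 steps: λ.λ.0 (1 1)

Derivation:
  start: (λ.λ.(λ.λ.1 0) 1 (0 0)) (λ.λ.0 1)
  →1  λ.(λ.λ.1 0) (λ.λ.0 1) (0 0)
  →2  λ.(λ.(λ.λ.0 1) 0) (0 0)
  →3  λ.(λ.λ.0 1) (0 0)
  →4  λ.λ.0 (1 1)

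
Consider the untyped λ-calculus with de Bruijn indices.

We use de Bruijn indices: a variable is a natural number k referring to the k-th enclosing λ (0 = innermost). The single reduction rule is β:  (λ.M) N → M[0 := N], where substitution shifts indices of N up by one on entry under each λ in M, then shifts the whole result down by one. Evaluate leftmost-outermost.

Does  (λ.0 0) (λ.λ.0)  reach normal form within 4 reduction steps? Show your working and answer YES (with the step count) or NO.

Answer: YES — reaches normal form λ.0 in 2 ≤ 4 steps

Derivation:
  start: (λ.0 0) (λ.λ.0)
  step 1: (λ.λ.0) (λ.λ.0)
  step 2: λ.0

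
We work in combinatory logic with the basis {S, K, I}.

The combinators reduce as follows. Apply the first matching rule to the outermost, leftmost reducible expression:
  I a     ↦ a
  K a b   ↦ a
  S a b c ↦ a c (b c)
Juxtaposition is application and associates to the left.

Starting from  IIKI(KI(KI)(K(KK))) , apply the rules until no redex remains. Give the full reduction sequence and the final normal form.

  start: IIKI(KI(KI)(K(KK)))
  step 1: IKI(KI(KI)(K(KK)))
  step 2: KI(KI(KI)(K(KK)))
  step 3: I

Answer: normal form = I  (in 3 steps)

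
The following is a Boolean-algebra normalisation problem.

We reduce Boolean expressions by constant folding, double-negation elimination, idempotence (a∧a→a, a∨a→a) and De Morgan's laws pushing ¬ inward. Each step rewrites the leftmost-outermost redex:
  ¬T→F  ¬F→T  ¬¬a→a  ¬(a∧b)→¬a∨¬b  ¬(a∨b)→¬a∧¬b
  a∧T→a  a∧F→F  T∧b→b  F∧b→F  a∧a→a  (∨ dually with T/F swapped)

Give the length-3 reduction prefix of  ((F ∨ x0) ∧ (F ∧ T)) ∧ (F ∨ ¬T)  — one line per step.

Answer: after 3 steps: F ∧ (F ∨ ¬T)

Working:
  start: ((F ∨ x0) ∧ (F ∧ T)) ∧ (F ∨ ¬T)
  →1  (x0 ∧ (F ∧ T)) ∧ (F ∨ ¬T)
  →2  (x0 ∧ F) ∧ (F ∨ ¬T)
  →3  F ∧ (F ∨ ¬T)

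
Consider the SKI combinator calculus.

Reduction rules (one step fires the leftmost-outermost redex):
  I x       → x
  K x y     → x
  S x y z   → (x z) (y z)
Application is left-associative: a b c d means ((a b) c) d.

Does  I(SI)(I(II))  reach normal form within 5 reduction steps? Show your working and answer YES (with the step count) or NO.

Answer: YES — reaches normal form SII in 3 ≤ 5 steps

Derivation:
  start: I(SI)(I(II))
  [1] SI(I(II))
  [2] SI(II)
  [3] SII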